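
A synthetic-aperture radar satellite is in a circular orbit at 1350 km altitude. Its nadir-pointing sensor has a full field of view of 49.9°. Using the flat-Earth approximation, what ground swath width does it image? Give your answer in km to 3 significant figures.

1260 km

Half-angle = 49.9°/2 = 24.95°.
Swath width ≈ 2h·tan(θ/2) = 2 × 1350 × tan(24.95°) = 1256.2 km.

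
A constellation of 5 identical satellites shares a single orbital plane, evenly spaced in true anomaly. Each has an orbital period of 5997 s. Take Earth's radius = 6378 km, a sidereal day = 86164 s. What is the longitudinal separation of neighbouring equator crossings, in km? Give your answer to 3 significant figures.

558 km

Single-satellite node shift = (5997.0/86164) × 360° = 25.06°.
With 5 satellites evenly phased, successive equator crossings are 25.06/5 = 5.011° apart.
That is 5.011 × 111.3 = 558 km at the equator.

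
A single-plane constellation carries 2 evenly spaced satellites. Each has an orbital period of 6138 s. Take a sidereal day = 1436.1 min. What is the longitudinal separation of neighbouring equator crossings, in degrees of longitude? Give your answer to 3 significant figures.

Single-satellite node shift = (6138.0/86166) × 360° = 25.64°.
With 2 satellites evenly phased, successive equator crossings are 25.64/2 = 12.822° apart.

12.8°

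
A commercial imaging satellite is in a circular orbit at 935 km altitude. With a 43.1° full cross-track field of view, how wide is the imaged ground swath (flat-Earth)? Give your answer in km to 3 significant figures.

Half-angle = 43.1°/2 = 21.55°.
Swath width ≈ 2h·tan(θ/2) = 2 × 935 × tan(21.55°) = 738.5 km.

738 km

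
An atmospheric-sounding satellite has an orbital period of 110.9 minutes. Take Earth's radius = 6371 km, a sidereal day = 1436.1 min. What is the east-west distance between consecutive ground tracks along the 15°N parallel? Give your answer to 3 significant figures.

T = 110.9 min = 6654.0 s.
Node shift per orbit = (6654.0/86166) × 360° = 27.80°.
Equatorial spacing = 27.80 × 111.2 km/° = 3091 km.
At 15° latitude, spacing = 3091 × cos(15°) = 2986 km.

2990 km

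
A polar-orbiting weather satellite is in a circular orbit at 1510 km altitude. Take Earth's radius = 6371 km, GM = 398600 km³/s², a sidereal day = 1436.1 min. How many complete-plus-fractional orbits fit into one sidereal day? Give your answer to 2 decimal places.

12.38

Semi-major axis a = 6371 + 1510 = 7881 km. Period T = 2π√(a³/μ) = 2π√(7881³/398600) = 6962.8 s = 116.05 min.
Orbits per sidereal day = 86166 / 6962.8 = 12.375.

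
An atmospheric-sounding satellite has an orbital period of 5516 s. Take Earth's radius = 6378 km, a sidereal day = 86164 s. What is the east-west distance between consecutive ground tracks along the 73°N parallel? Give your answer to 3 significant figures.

750 km

Node shift per orbit = (5516.0/86164) × 360° = 23.05°.
Equatorial spacing = 23.05 × 111.3 km/° = 2565 km.
At 73° latitude, spacing = 2565 × cos(73°) = 750 km.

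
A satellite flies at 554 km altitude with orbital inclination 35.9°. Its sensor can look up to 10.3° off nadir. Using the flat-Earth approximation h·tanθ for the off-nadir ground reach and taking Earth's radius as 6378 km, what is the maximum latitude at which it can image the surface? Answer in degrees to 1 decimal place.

For a prograde orbit the ground track reaches latitude ±i = ±35.9°.
Sensor half-swath on the ground ≈ 554·tan(10.3°) = 101 km = 0.90° of latitude.
Maximum observable latitude ≈ 35.9 + 0.90 = 36.8°.

36.8°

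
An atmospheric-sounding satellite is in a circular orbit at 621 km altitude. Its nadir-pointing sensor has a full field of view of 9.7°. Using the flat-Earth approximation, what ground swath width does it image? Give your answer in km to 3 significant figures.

Half-angle = 9.7°/2 = 4.85°.
Swath width ≈ 2h·tan(θ/2) = 2 × 621 × tan(4.85°) = 105.4 km.

105 km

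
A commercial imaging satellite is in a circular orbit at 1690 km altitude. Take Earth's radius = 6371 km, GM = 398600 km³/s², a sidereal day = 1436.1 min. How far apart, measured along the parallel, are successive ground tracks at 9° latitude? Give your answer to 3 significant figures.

Semi-major axis a = 6371 + 1690 = 8061 km. Period T = 2π√(a³/μ) = 2π√(8061³/398600) = 7202.7 s = 120.04 min.
Node shift per orbit = (7202.7/86166) × 360° = 30.09°.
Equatorial spacing = 30.09 × 111.2 km/° = 3346 km.
At 9° latitude, spacing = 3346 × cos(9°) = 3305 km.

3300 km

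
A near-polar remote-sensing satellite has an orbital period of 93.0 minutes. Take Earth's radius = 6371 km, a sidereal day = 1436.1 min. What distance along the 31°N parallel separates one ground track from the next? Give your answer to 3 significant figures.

2220 km

T = 93.0 min = 5580.0 s.
Node shift per orbit = (5580.0/86166) × 360° = 23.31°.
Equatorial spacing = 23.31 × 111.2 km/° = 2592 km.
At 31° latitude, spacing = 2592 × cos(31°) = 2222 km.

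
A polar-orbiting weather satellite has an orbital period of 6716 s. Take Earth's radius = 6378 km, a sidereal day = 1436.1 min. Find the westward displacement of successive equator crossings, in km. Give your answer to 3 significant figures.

During one orbit Earth rotates (6716.0 / 86166) × 360° = 28.06°.
At the equator that is 28.06° × (2π·6378/360) km/° = 28.06 × 111.3 = 3123 km.

3120 km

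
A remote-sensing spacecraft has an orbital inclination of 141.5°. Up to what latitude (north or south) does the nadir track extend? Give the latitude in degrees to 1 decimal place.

38.5°

Retrograde orbit: the ground track reaches ±(180° − i) = ±(180 − 141.5) = ±38.5°.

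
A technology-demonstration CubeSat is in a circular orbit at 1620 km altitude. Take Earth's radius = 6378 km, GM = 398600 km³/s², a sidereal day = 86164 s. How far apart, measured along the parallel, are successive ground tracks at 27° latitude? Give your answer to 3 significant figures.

Semi-major axis a = 6378 + 1620 = 7998 km. Period T = 2π√(a³/μ) = 2π√(7998³/398600) = 7118.4 s = 118.64 min.
Node shift per orbit = (7118.4/86164) × 360° = 29.74°.
Equatorial spacing = 29.74 × 111.3 km/° = 3311 km.
At 27° latitude, spacing = 3311 × cos(27°) = 2950 km.

2950 km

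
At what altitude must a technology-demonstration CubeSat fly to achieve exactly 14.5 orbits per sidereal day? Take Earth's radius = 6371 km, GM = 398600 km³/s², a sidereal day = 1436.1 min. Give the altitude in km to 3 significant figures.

720 km

Required period T = 86166 / 14.5 = 5942.5 s.
From T = 2π√(a³/μ): a = (μ T²/4π²)^(1/3) = (398600 × 5942.5² / 4π²)^(1/3) = 7091 km.
Altitude h = a − R = 7091 − 6371 = 720 km.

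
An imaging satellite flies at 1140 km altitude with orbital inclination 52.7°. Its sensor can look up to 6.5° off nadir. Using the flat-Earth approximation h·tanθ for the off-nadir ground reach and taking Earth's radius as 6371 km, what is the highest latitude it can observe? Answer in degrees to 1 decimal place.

For a prograde orbit the ground track reaches latitude ±i = ±52.7°.
Sensor half-swath on the ground ≈ 1140·tan(6.5°) = 130 km = 1.17° of latitude.
Maximum observable latitude ≈ 52.7 + 1.17 = 53.9°.

53.9°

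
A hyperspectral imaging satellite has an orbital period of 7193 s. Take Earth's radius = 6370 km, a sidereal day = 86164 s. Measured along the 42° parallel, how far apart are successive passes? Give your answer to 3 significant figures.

2480 km

Node shift per orbit = (7193.0/86164) × 360° = 30.05°.
Equatorial spacing = 30.05 × 111.2 km/° = 3341 km.
At 42° latitude, spacing = 3341 × cos(42°) = 2483 km.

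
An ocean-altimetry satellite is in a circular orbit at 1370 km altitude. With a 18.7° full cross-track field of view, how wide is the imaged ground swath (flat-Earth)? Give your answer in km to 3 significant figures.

Half-angle = 18.7°/2 = 9.35°.
Swath width ≈ 2h·tan(θ/2) = 2 × 1370 × tan(9.35°) = 451.1 km.

451 km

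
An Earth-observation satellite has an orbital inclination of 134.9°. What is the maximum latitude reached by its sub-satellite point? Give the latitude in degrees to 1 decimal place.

Retrograde orbit: the ground track reaches ±(180° − i) = ±(180 − 134.9) = ±45.1°.

45.1°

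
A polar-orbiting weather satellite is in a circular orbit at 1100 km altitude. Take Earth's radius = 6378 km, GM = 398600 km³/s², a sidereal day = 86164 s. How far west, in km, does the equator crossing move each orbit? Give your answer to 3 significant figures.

2990 km

Semi-major axis a = 6378 + 1100 = 7478 km. Period T = 2π√(a³/μ) = 2π√(7478³/398600) = 6435.6 s = 107.26 min.
During one orbit Earth rotates (6435.6 / 86164) × 360° = 26.89°.
At the equator that is 26.89° × (2π·6378/360) km/° = 26.89 × 111.3 = 2993 km.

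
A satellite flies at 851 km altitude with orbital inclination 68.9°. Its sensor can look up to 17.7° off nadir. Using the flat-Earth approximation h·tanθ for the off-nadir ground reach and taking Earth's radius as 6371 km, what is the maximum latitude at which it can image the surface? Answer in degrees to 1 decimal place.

71.3°

For a prograde orbit the ground track reaches latitude ±i = ±68.9°.
Sensor half-swath on the ground ≈ 851·tan(17.7°) = 272 km = 2.44° of latitude.
Maximum observable latitude ≈ 68.9 + 2.44 = 71.3°.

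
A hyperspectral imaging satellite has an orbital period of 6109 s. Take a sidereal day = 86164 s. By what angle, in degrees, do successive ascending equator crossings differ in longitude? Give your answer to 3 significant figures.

25.5°

During one orbit Earth rotates (6109.0 / 86164) × 360° = 25.52°.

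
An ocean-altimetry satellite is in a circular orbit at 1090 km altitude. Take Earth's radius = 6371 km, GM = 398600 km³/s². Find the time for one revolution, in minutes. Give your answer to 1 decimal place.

106.9 min

Semi-major axis a = 6371 + 1090 = 7461 km. Period T = 2π√(a³/μ) = 2π√(7461³/398600) = 6413.7 s = 106.89 min.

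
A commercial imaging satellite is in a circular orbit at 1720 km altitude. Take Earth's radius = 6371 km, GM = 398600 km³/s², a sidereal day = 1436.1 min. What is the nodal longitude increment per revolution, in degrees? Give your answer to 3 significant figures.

Semi-major axis a = 6371 + 1720 = 8091 km. Period T = 2π√(a³/μ) = 2π√(8091³/398600) = 7242.9 s = 120.72 min.
During one orbit Earth rotates (7242.9 / 86166) × 360° = 30.26°.

30.3°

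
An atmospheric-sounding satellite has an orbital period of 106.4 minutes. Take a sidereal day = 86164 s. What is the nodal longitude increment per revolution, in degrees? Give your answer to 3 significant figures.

26.7°

T = 106.4 min = 6384.0 s.
During one orbit Earth rotates (6384.0 / 86164) × 360° = 26.67°.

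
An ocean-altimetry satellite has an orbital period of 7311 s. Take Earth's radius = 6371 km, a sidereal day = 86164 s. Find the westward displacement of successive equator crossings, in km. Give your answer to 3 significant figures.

3400 km

During one orbit Earth rotates (7311.0 / 86164) × 360° = 30.55°.
At the equator that is 30.55° × (2π·6371/360) km/° = 30.55 × 111.2 = 3397 km.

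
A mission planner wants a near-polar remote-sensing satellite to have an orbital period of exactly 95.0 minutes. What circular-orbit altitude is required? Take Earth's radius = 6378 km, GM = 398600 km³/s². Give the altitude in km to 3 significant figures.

T = 95.0 min = 5700.0 s.
From T = 2π√(a³/μ): a = (μ T²/4π²)^(1/3) = (398600 × 5700.0² / 4π²)^(1/3) = 6897 km.
Altitude h = a − R = 6897 − 6378 = 519 km.

519 km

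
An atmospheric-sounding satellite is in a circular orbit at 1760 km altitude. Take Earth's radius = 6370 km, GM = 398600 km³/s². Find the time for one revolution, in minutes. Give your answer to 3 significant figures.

Semi-major axis a = 6370 + 1760 = 8130 km. Period T = 2π√(a³/μ) = 2π√(8130³/398600) = 7295.4 s = 121.59 min.

122 min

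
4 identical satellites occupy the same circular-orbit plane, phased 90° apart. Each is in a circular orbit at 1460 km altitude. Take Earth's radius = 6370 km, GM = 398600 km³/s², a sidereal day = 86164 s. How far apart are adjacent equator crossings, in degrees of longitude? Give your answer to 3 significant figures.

7.20°

Semi-major axis a = 6370 + 1460 = 7830 km. Period T = 2π√(a³/μ) = 2π√(7830³/398600) = 6895.3 s = 114.92 min.
Single-satellite node shift = (6895.3/86164) × 360° = 28.81°.
With 4 satellites evenly phased, successive equator crossings are 28.81/4 = 7.202° apart.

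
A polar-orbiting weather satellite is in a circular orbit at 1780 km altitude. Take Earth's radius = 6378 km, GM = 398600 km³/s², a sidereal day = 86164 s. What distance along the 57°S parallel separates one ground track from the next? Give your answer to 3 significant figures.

1860 km

Semi-major axis a = 6378 + 1780 = 8158 km. Period T = 2π√(a³/μ) = 2π√(8158³/398600) = 7333.1 s = 122.22 min.
Node shift per orbit = (7333.1/86164) × 360° = 30.64°.
Equatorial spacing = 30.64 × 111.3 km/° = 3411 km.
At 57° latitude, spacing = 3411 × cos(57°) = 1858 km.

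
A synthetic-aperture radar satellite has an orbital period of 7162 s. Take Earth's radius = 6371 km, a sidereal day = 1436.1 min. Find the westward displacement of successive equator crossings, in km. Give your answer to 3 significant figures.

During one orbit Earth rotates (7162.0 / 86166) × 360° = 29.92°.
At the equator that is 29.92° × (2π·6371/360) km/° = 29.92 × 111.2 = 3327 km.

3330 km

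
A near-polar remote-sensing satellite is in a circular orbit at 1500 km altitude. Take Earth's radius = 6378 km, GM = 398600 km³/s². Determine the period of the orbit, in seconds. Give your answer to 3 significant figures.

Semi-major axis a = 6378 + 1500 = 7878 km. Period T = 2π√(a³/μ) = 2π√(7878³/398600) = 6958.8 s = 115.98 min.

6960 seconds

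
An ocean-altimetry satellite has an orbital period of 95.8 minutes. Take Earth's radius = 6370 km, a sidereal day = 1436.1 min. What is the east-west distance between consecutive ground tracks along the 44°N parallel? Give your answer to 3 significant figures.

1920 km

T = 95.8 min = 5748.0 s.
Node shift per orbit = (5748.0/86166) × 360° = 24.02°.
Equatorial spacing = 24.02 × 111.2 km/° = 2670 km.
At 44° latitude, spacing = 2670 × cos(44°) = 1921 km.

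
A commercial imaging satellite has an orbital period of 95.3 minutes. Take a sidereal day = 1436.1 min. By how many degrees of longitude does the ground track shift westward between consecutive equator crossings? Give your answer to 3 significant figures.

23.9°

T = 95.3 min = 5718.0 s.
During one orbit Earth rotates (5718.0 / 86166) × 360° = 23.89°.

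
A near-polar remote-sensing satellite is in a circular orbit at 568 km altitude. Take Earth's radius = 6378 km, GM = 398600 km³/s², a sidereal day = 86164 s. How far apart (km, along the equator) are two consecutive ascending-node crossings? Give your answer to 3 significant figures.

2680 km

Semi-major axis a = 6378 + 568 = 6946 km. Period T = 2π√(a³/μ) = 2π√(6946³/398600) = 5761.2 s = 96.02 min.
During one orbit Earth rotates (5761.2 / 86164) × 360° = 24.07°.
At the equator that is 24.07° × (2π·6378/360) km/° = 24.07 × 111.3 = 2679 km.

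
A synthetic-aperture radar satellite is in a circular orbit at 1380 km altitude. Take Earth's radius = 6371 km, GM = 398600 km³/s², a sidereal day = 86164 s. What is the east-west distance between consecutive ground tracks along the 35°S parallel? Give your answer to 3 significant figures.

Semi-major axis a = 6371 + 1380 = 7751 km. Period T = 2π√(a³/μ) = 2π√(7751³/398600) = 6791.2 s = 113.19 min.
Node shift per orbit = (6791.2/86164) × 360° = 28.37°.
Equatorial spacing = 28.37 × 111.2 km/° = 3155 km.
At 35° latitude, spacing = 3155 × cos(35°) = 2584 km.

2580 km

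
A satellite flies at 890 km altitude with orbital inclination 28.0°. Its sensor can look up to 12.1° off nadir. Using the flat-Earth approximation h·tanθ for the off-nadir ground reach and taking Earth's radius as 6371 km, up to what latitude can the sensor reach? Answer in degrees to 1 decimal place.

For a prograde orbit the ground track reaches latitude ±i = ±28.0°.
Sensor half-swath on the ground ≈ 890·tan(12.1°) = 191 km = 1.72° of latitude.
Maximum observable latitude ≈ 28.0 + 1.72 = 29.7°.

29.7°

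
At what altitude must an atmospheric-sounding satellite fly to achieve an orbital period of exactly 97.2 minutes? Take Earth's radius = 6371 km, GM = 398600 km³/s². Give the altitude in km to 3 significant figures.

T = 97.2 min = 5832.0 s.
From T = 2π√(a³/μ): a = (μ T²/4π²)^(1/3) = (398600 × 5832.0² / 4π²)^(1/3) = 7003 km.
Altitude h = a − R = 7003 − 6371 = 632 km.

632 km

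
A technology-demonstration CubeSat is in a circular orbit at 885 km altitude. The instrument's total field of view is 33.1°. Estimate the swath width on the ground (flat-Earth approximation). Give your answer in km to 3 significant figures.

526 km

Half-angle = 33.1°/2 = 16.55°.
Swath width ≈ 2h·tan(θ/2) = 2 × 885 × tan(16.55°) = 526.0 km.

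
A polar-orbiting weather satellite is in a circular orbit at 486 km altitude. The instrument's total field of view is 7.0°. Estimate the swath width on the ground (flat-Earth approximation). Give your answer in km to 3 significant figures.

59.5 km

Half-angle = 7.0°/2 = 3.5°.
Swath width ≈ 2h·tan(θ/2) = 2 × 486 × tan(3.5°) = 59.5 km.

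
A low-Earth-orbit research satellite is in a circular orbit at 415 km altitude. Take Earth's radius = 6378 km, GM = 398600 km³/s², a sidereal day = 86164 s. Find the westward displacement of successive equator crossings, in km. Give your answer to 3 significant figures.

2590 km

Semi-major axis a = 6378 + 415 = 6793 km. Period T = 2π√(a³/μ) = 2π√(6793³/398600) = 5571.9 s = 92.87 min.
During one orbit Earth rotates (5571.9 / 86164) × 360° = 23.28°.
At the equator that is 23.28° × (2π·6378/360) km/° = 23.28 × 111.3 = 2591 km.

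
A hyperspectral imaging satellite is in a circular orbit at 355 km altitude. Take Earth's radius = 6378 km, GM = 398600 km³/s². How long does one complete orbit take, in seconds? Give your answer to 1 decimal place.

5498.2 seconds

Semi-major axis a = 6378 + 355 = 6733 km. Period T = 2π√(a³/μ) = 2π√(6733³/398600) = 5498.2 s = 91.64 min.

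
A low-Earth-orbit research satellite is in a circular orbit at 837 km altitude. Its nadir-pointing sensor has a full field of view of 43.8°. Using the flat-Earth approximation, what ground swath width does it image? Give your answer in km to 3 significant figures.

Half-angle = 43.8°/2 = 21.9°.
Swath width ≈ 2h·tan(θ/2) = 2 × 837 × tan(21.9°) = 672.9 km.

673 km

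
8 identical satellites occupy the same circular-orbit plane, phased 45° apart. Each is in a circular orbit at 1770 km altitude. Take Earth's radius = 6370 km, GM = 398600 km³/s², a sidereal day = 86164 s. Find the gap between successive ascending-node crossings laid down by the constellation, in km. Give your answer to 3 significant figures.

Semi-major axis a = 6370 + 1770 = 8140 km. Period T = 2π√(a³/μ) = 2π√(8140³/398600) = 7308.8 s = 121.81 min.
Single-satellite node shift = (7308.8/86164) × 360° = 30.54°.
With 8 satellites evenly phased, successive equator crossings are 30.54/8 = 3.817° apart.
That is 3.817 × 111.2 = 424 km at the equator.

424 km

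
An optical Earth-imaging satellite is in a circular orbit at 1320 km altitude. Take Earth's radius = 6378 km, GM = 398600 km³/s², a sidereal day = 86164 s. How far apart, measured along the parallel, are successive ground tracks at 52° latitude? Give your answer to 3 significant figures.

1920 km

Semi-major axis a = 6378 + 1320 = 7698 km. Period T = 2π√(a³/μ) = 2π√(7698³/398600) = 6721.7 s = 112.03 min.
Node shift per orbit = (6721.7/86164) × 360° = 28.08°.
Equatorial spacing = 28.08 × 111.3 km/° = 3126 km.
At 52° latitude, spacing = 3126 × cos(52°) = 1925 km.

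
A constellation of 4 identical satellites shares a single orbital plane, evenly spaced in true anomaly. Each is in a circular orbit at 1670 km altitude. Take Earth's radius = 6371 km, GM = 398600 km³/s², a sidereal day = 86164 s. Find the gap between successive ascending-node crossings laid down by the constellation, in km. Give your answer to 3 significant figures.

Semi-major axis a = 6371 + 1670 = 8041 km. Period T = 2π√(a³/μ) = 2π√(8041³/398600) = 7175.9 s = 119.60 min.
Single-satellite node shift = (7175.9/86164) × 360° = 29.98°.
With 4 satellites evenly phased, successive equator crossings are 29.98/4 = 7.495° apart.
That is 7.495 × 111.2 = 833 km at the equator.

833 km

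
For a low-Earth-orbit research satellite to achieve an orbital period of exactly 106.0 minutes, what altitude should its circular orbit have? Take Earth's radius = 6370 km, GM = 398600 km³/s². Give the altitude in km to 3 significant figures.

T = 106.0 min = 6360.0 s.
From T = 2π√(a³/μ): a = (μ T²/4π²)^(1/3) = (398600 × 6360.0² / 4π²)^(1/3) = 7419 km.
Altitude h = a − R = 7419 − 6370 = 1049 km.

1050 km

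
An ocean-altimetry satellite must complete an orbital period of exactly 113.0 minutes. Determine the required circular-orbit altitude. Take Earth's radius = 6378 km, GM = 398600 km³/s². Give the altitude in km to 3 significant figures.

1360 km

T = 113.0 min = 6780.0 s.
From T = 2π√(a³/μ): a = (μ T²/4π²)^(1/3) = (398600 × 6780.0² / 4π²)^(1/3) = 7742 km.
Altitude h = a − R = 7742 − 6378 = 1364 km.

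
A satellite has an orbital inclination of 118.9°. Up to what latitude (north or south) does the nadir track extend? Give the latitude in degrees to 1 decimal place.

61.1°

Retrograde orbit: the ground track reaches ±(180° − i) = ±(180 − 118.9) = ±61.1°.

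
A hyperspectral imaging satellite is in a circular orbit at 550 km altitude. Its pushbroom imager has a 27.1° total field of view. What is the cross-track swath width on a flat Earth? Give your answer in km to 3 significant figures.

265 km

Half-angle = 27.1°/2 = 13.55°.
Swath width ≈ 2h·tan(θ/2) = 2 × 550 × tan(13.55°) = 265.1 km.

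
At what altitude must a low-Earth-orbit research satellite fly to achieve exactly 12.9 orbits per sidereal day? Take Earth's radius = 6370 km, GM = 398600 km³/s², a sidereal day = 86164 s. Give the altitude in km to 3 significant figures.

Required period T = 86164 / 12.9 = 6679.4 s.
From T = 2π√(a³/μ): a = (μ T²/4π²)^(1/3) = (398600 × 6679.4² / 4π²)^(1/3) = 7666 km.
Altitude h = a − R = 7666 − 6370 = 1296 km.

1300 km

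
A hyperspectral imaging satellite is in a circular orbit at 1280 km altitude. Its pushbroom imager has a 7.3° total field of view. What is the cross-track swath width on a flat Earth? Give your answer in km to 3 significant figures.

Half-angle = 7.3°/2 = 3.65°.
Swath width ≈ 2h·tan(θ/2) = 2 × 1280 × tan(3.65°) = 163.3 km.

163 km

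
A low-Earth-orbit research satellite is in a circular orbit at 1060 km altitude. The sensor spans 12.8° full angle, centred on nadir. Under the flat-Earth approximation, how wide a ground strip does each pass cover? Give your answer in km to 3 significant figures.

238 km

Half-angle = 12.8°/2 = 6.4°.
Swath width ≈ 2h·tan(θ/2) = 2 × 1060 × tan(6.4°) = 237.8 km.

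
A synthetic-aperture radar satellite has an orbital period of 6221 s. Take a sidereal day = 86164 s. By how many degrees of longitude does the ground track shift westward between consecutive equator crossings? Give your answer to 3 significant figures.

During one orbit Earth rotates (6221.0 / 86164) × 360° = 25.99°.

26.0°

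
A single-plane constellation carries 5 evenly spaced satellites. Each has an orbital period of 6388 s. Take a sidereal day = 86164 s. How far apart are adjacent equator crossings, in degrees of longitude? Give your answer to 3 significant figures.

Single-satellite node shift = (6388.0/86164) × 360° = 26.69°.
With 5 satellites evenly phased, successive equator crossings are 26.69/5 = 5.338° apart.

5.34°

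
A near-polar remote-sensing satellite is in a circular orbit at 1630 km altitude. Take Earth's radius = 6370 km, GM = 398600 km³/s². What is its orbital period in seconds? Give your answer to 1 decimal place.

Semi-major axis a = 6370 + 1630 = 8000 km. Period T = 2π√(a³/μ) = 2π√(8000³/398600) = 7121.1 s = 118.68 min.

7121.1 seconds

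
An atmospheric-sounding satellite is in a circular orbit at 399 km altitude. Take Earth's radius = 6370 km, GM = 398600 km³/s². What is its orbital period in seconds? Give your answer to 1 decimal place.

Semi-major axis a = 6370 + 399 = 6769 km. Period T = 2π√(a³/μ) = 2π√(6769³/398600) = 5542.4 s = 92.37 min.

5542.4 seconds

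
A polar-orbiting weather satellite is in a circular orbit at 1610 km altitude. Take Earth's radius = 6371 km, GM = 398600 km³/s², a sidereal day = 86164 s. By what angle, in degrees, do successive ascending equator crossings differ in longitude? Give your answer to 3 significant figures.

Semi-major axis a = 6371 + 1610 = 7981 km. Period T = 2π√(a³/μ) = 2π√(7981³/398600) = 7095.7 s = 118.26 min.
During one orbit Earth rotates (7095.7 / 86164) × 360° = 29.65°.

29.6°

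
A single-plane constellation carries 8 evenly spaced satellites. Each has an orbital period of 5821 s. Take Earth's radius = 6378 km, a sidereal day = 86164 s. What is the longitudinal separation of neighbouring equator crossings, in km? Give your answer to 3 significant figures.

Single-satellite node shift = (5821.0/86164) × 360° = 24.32°.
With 8 satellites evenly phased, successive equator crossings are 24.32/8 = 3.040° apart.
That is 3.040 × 111.3 = 338 km at the equator.

338 km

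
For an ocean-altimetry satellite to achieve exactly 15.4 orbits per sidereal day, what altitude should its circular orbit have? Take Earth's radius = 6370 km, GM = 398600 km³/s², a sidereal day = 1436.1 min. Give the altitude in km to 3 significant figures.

Required period T = 86166 / 15.4 = 5595.2 s.
From T = 2π√(a³/μ): a = (μ T²/4π²)^(1/3) = (398600 × 5595.2² / 4π²)^(1/3) = 6812 km.
Altitude h = a − R = 6812 − 6370 = 442 km.

442 km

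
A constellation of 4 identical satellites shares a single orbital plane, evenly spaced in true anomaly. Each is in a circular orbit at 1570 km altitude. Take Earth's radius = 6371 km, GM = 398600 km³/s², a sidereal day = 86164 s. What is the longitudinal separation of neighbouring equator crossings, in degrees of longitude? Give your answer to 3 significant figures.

7.36°

Semi-major axis a = 6371 + 1570 = 7941 km. Period T = 2π√(a³/μ) = 2π√(7941³/398600) = 7042.5 s = 117.37 min.
Single-satellite node shift = (7042.5/86164) × 360° = 29.42°.
With 4 satellites evenly phased, successive equator crossings are 29.42/4 = 7.356° apart.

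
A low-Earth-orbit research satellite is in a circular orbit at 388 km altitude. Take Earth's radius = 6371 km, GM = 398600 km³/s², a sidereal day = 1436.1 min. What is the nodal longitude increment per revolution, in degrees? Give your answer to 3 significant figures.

23.1°

Semi-major axis a = 6371 + 388 = 6759 km. Period T = 2π√(a³/μ) = 2π√(6759³/398600) = 5530.1 s = 92.17 min.
During one orbit Earth rotates (5530.1 / 86166) × 360° = 23.10°.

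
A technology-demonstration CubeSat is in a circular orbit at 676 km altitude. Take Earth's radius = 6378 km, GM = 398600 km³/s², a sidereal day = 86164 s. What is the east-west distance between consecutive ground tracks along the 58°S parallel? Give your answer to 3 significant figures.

1450 km

Semi-major axis a = 6378 + 676 = 7054 km. Period T = 2π√(a³/μ) = 2π√(7054³/398600) = 5896.1 s = 98.27 min.
Node shift per orbit = (5896.1/86164) × 360° = 24.63°.
Equatorial spacing = 24.63 × 111.3 km/° = 2742 km.
At 58° latitude, spacing = 2742 × cos(58°) = 1453 km.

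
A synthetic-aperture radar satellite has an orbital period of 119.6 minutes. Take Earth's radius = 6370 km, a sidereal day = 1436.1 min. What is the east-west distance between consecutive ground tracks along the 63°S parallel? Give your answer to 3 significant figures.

1510 km

T = 119.6 min = 7176.0 s.
Node shift per orbit = (7176.0/86166) × 360° = 29.98°.
Equatorial spacing = 29.98 × 111.2 km/° = 3333 km.
At 63° latitude, spacing = 3333 × cos(63°) = 1513 km.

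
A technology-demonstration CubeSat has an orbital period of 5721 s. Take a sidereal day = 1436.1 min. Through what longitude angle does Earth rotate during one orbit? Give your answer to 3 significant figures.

23.9°

During one orbit Earth rotates (5721.0 / 86166) × 360° = 23.90°.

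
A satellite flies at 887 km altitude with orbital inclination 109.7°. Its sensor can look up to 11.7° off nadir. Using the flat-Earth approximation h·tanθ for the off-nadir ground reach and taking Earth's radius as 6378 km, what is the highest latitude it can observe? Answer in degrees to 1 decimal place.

Retrograde orbit: the ground track reaches ±(180° − i) = ±(180 − 109.7) = ±70.3°.
Sensor half-swath on the ground ≈ 887·tan(11.7°) = 184 km = 1.65° of latitude.
Maximum observable latitude ≈ 70.3 + 1.65 = 72.0°.

72.0°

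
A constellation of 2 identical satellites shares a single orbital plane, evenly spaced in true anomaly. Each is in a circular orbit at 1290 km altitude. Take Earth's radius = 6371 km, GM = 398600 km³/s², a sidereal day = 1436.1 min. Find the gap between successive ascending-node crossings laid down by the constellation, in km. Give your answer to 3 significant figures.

Semi-major axis a = 6371 + 1290 = 7661 km. Period T = 2π√(a³/μ) = 2π√(7661³/398600) = 6673.3 s = 111.22 min.
Single-satellite node shift = (6673.3/86166) × 360° = 27.88°.
With 2 satellites evenly phased, successive equator crossings are 27.88/2 = 13.940° apart.
That is 13.940 × 111.2 = 1550 km at the equator.

1550 km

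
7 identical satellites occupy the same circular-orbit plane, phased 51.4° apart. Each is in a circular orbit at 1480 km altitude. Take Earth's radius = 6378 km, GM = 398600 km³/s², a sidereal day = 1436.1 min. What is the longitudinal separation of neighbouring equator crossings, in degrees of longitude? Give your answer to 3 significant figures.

Semi-major axis a = 6378 + 1480 = 7858 km. Period T = 2π√(a³/μ) = 2π√(7858³/398600) = 6932.3 s = 115.54 min.
Single-satellite node shift = (6932.3/86166) × 360° = 28.96°.
With 7 satellites evenly phased, successive equator crossings are 28.96/7 = 4.138° apart.

4.14°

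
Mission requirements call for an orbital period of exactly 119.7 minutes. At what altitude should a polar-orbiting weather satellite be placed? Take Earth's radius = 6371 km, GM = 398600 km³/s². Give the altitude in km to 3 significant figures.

1670 km

T = 119.7 min = 7182.0 s.
From T = 2π√(a³/μ): a = (μ T²/4π²)^(1/3) = (398600 × 7182.0² / 4π²)^(1/3) = 8046 km.
Altitude h = a − R = 8046 − 6371 = 1675 km.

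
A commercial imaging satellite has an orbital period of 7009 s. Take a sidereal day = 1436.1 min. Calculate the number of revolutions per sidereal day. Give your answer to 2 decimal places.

12.29

Orbits per sidereal day = 86166 / 7009.0 = 12.294.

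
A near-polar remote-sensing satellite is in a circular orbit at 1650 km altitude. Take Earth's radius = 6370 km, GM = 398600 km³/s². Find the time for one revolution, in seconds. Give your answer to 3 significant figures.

7150 seconds

Semi-major axis a = 6370 + 1650 = 8020 km. Period T = 2π√(a³/μ) = 2π√(8020³/398600) = 7147.8 s = 119.13 min.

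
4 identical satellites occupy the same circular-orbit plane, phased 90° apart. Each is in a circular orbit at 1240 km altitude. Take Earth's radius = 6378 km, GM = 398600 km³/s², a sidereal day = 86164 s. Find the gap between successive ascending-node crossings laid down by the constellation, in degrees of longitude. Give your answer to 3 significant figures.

Semi-major axis a = 6378 + 1240 = 7618 km. Period T = 2π√(a³/μ) = 2π√(7618³/398600) = 6617.2 s = 110.29 min.
Single-satellite node shift = (6617.2/86164) × 360° = 27.65°.
With 4 satellites evenly phased, successive equator crossings are 27.65/4 = 6.912° apart.

6.91°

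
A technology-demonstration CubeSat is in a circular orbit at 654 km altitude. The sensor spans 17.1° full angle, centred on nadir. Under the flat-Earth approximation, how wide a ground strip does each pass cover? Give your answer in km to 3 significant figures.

Half-angle = 17.1°/2 = 8.55°.
Swath width ≈ 2h·tan(θ/2) = 2 × 654 × tan(8.55°) = 196.6 km.

197 km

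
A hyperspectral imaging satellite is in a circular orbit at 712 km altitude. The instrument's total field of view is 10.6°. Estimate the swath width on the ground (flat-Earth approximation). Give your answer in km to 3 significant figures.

132 km

Half-angle = 10.6°/2 = 5.3°.
Swath width ≈ 2h·tan(θ/2) = 2 × 712 × tan(5.3°) = 132.1 km.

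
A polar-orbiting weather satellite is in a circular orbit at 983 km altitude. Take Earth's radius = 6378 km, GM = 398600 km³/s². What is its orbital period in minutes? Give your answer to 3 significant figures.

Semi-major axis a = 6378 + 983 = 7361 km. Period T = 2π√(a³/μ) = 2π√(7361³/398600) = 6285.2 s = 104.75 min.

105 min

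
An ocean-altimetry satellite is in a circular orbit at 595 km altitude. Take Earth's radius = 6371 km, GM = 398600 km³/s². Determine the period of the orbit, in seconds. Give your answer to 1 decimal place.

Semi-major axis a = 6371 + 595 = 6966 km. Period T = 2π√(a³/μ) = 2π√(6966³/398600) = 5786.1 s = 96.44 min.

5786.1 seconds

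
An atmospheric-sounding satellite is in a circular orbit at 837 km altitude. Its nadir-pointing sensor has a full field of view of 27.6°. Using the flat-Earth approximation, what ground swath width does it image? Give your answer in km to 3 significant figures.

411 km

Half-angle = 27.6°/2 = 13.8°.
Swath width ≈ 2h·tan(θ/2) = 2 × 837 × tan(13.8°) = 411.2 km.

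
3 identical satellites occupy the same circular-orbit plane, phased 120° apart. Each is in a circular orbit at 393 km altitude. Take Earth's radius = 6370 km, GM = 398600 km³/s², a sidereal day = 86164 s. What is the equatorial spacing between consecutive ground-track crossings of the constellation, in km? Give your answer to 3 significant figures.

Semi-major axis a = 6370 + 393 = 6763 km. Period T = 2π√(a³/μ) = 2π√(6763³/398600) = 5535.0 s = 92.25 min.
Single-satellite node shift = (5535.0/86164) × 360° = 23.13°.
With 3 satellites evenly phased, successive equator crossings are 23.13/3 = 7.709° apart.
That is 7.709 × 111.2 = 857 km at the equator.

857 km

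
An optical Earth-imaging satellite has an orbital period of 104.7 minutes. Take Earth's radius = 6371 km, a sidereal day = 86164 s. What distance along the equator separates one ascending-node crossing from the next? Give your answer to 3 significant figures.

2920 km

T = 104.7 min = 6282.0 s.
During one orbit Earth rotates (6282.0 / 86164) × 360° = 26.25°.
At the equator that is 26.25° × (2π·6371/360) km/° = 26.25 × 111.2 = 2918 km.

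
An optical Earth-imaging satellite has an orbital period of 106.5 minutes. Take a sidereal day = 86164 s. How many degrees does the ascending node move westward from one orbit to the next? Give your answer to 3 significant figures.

26.7°

T = 106.5 min = 6390.0 s.
During one orbit Earth rotates (6390.0 / 86164) × 360° = 26.70°.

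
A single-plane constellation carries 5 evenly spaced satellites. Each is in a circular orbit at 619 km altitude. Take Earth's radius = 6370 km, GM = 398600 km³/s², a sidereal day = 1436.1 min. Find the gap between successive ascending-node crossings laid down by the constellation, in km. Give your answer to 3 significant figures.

Semi-major axis a = 6370 + 619 = 6989 km. Period T = 2π√(a³/μ) = 2π√(6989³/398600) = 5814.8 s = 96.91 min.
Single-satellite node shift = (5814.8/86166) × 360° = 24.29°.
With 5 satellites evenly phased, successive equator crossings are 24.29/5 = 4.859° apart.
That is 4.859 × 111.2 = 540 km at the equator.

540 km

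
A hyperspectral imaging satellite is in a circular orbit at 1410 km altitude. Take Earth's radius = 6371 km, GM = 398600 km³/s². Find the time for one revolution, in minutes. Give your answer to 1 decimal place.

113.8 min

Semi-major axis a = 6371 + 1410 = 7781 km. Period T = 2π√(a³/μ) = 2π√(7781³/398600) = 6830.7 s = 113.84 min.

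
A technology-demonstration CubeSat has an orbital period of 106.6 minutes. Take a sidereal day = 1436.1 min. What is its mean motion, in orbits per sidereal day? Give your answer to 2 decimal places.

T = 106.6 min = 6396.0 s.
Orbits per sidereal day = 86166 / 6396.0 = 13.472.

13.47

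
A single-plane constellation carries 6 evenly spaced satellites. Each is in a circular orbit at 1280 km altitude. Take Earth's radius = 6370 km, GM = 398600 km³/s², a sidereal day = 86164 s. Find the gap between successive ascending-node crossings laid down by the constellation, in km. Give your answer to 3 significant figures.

516 km

Semi-major axis a = 6370 + 1280 = 7650 km. Period T = 2π√(a³/μ) = 2π√(7650³/398600) = 6658.9 s = 110.98 min.
Single-satellite node shift = (6658.9/86164) × 360° = 27.82°.
With 6 satellites evenly phased, successive equator crossings are 27.82/6 = 4.637° apart.
That is 4.637 × 111.2 = 516 km at the equator.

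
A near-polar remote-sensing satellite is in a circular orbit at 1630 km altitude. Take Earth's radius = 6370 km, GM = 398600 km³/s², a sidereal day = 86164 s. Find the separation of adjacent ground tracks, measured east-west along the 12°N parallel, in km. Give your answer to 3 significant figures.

Semi-major axis a = 6370 + 1630 = 8000 km. Period T = 2π√(a³/μ) = 2π√(8000³/398600) = 7121.1 s = 118.68 min.
Node shift per orbit = (7121.1/86164) × 360° = 29.75°.
Equatorial spacing = 29.75 × 111.2 km/° = 3308 km.
At 12° latitude, spacing = 3308 × cos(12°) = 3236 km.

3240 km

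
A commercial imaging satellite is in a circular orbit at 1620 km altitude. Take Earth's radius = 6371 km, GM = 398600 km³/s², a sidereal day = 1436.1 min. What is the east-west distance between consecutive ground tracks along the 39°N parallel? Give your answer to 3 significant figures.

Semi-major axis a = 6371 + 1620 = 7991 km. Period T = 2π√(a³/μ) = 2π√(7991³/398600) = 7109.1 s = 118.48 min.
Node shift per orbit = (7109.1/86166) × 360° = 29.70°.
Equatorial spacing = 29.70 × 111.2 km/° = 3303 km.
At 39° latitude, spacing = 3303 × cos(39°) = 2567 km.

2570 km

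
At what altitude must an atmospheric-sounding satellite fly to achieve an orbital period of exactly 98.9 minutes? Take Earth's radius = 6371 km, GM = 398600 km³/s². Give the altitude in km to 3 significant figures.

713 km

T = 98.9 min = 5934.0 s.
From T = 2π√(a³/μ): a = (μ T²/4π²)^(1/3) = (398600 × 5934.0² / 4π²)^(1/3) = 7084 km.
Altitude h = a − R = 7084 − 6371 = 713 km.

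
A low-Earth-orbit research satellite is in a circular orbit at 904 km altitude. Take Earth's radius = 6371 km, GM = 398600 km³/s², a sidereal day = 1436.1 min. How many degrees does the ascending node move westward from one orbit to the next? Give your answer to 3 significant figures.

25.8°

Semi-major axis a = 6371 + 904 = 7275 km. Period T = 2π√(a³/μ) = 2π√(7275³/398600) = 6175.3 s = 102.92 min.
During one orbit Earth rotates (6175.3 / 86166) × 360° = 25.80°.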